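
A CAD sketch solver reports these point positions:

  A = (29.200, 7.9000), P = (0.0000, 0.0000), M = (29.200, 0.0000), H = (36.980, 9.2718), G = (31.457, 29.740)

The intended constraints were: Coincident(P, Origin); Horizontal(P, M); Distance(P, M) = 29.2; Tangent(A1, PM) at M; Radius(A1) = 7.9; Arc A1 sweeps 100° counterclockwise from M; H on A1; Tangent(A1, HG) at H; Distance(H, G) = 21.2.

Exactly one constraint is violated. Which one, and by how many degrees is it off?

Tangent(A1, HG) at H — off by 5.10°.

P = (0.00, 0.00) ✓; P.y = 0.00, M.y = 0.00 ✓; |PM| = 29.20 ✓; ∠(AM, MP) = 90.00° ✓; |AM| = 7.900 ✓; bearing(A→H) − bearing(A→M) = 100.0° ✓; |AH| = 7.900 ✓; ∠(AH, HG) = 84.90° ✗; |HG| = 21.20 ✓.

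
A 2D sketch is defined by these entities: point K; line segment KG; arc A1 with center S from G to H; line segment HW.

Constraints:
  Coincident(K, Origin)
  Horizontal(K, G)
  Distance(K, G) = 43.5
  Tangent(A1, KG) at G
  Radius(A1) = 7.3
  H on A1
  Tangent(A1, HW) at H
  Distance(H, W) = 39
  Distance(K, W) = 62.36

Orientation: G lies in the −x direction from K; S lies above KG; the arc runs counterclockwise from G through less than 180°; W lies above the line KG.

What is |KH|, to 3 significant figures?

37.2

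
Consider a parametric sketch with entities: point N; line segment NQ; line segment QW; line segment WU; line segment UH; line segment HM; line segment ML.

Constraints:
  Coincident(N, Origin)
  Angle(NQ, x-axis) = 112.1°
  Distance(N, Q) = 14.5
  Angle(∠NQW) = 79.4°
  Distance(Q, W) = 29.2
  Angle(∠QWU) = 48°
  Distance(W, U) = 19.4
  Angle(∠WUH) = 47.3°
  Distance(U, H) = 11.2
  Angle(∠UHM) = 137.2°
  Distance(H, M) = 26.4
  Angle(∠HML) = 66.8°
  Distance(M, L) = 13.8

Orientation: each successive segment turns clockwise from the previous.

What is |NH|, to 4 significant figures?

16.66

N is at the origin; NQ runs at 112.1° with length 14.5, so Q = (-5.455, 13.43). ∠NQW = 79.4° gives QW at 11.50° from the x-axis; with |QW| = 29.2, W = (23.16, 19.26). ∠QWU = 48.0° gives WU at -120.5° from the x-axis; with |WU| = 19.4, U = (13.31, 2.541). ∠WUH = 47.3° gives UH at 106.8° from the x-axis; with |UH| = 11.2, H = (10.08, 13.26). Then |NH| = |H − N| = 16.66.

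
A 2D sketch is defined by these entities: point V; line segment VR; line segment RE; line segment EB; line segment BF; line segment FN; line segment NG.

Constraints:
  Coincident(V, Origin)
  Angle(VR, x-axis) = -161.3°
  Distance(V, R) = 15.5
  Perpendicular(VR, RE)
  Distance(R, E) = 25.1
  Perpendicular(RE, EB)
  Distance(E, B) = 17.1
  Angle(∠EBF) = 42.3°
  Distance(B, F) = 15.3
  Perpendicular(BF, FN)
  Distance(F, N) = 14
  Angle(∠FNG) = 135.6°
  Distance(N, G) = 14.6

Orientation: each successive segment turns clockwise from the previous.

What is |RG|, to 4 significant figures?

39.87

V is at the origin; VR runs at -161.3° with length 15.5, so R = (-14.68, -4.970). VR is perpendicular to RE, so RE runs at 108.7°; with |RE| = 25.1, E = (-22.73, 18.81). RE ⟂ EB, so EB runs at 18.70°; with |EB| = 17.1, B = (-6.532, 24.29). ∠EBF = 42.3° gives BF at -119.0° from the x-axis; with |BF| = 15.3, F = (-13.95, 10.91). BF is perpendicular to FN, so FN runs at 151.0°; with |FN| = 14.0, N = (-26.19, 17.69). ∠FNG = 135.6° gives NG at 106.6° from the x-axis; with |NG| = 14.6, G = (-30.37, 31.69). Then |RG| = |G − R| = 39.87.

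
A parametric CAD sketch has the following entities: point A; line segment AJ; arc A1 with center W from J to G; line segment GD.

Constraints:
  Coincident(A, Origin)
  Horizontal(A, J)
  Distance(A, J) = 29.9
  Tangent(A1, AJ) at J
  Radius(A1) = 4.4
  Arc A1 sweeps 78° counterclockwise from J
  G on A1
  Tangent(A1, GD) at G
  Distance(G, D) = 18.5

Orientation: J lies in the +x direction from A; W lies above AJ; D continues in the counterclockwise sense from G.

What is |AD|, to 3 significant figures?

43.7

A is at the origin; A and J share the same y with |AJ| = 29.9 and J on the +x side, so J = (29.9, 0.00). Since A1 is tangent to AJ there, WJ ⟂ AJ, so W = J + (0, 4.4) = (29.9, 4.40). On A1, J sits at bearing -90° from W; a 78° counterclockwise sweep puts G at bearing -12°, so G = W + 4.4·(cos -12°, sin -12°) = (34.2, 3.49). The tangent condition forces WG to be normal to GD, so GD runs along (−sin -12°, cos -12°); with |GD| = 18.5, D = (38.1, 21.6). Then |AD| = |D − A| = 43.7.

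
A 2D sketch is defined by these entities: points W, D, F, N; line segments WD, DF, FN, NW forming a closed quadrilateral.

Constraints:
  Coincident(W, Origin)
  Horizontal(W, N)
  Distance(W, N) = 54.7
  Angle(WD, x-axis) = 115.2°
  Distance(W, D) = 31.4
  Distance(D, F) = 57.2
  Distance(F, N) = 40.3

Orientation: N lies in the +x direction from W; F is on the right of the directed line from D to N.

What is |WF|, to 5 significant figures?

26.697

W is at the origin; WN is horizontal with |WN| = 54.7 and N in +x, so N = (54.7, 0). WD runs at 115.2° with |WD| = 31.4, so D = (-13.369, 28.412). F is determined by |DF| = 57.2 and |FN| = 40.3 together: it lies at the intersection of circle(D, 57.2) and circle(N, 40.3). With |DN| = 73.761, the foot of the radical line on DN is 48.050 from D and the perpendicular offset is √(57.2² − 48.050²) = 31.033. Taking the right-of-DN solution: F = (19.020, -18.735).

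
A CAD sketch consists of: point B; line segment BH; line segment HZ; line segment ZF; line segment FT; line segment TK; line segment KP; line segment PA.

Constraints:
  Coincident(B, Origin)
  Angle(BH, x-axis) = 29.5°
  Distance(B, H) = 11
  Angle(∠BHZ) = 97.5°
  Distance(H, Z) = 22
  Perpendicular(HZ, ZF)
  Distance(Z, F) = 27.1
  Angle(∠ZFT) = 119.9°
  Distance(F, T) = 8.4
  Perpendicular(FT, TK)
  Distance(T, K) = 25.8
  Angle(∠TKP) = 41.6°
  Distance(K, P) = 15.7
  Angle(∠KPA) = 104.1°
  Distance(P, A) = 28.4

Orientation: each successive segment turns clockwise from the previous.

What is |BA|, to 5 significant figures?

35.166

B is at the origin; BH runs at 29.5° with length 11.0, so H = (9.5739, 5.4167). ∠BHZ = 97.5° gives HZ at -53.000° from the x-axis; with |HZ| = 22.0, Z = (22.814, -12.153). HZ is perpendicular to ZF, so ZF runs at -143.00°; with |ZF| = 27.1, F = (1.1708, -28.463). ∠ZFT = 119.9° gives FT at 156.90° from the x-axis; with |FT| = 8.4, T = (-6.5557, -25.167). FT ⟂ TK, so TK runs at 66.900°; with |TK| = 25.8, K = (3.5666, -1.4355). ∠TKP = 41.6° gives KP at -71.500° from the x-axis; with |KP| = 15.7, P = (8.5483, -16.324). ∠KPA = 104.1° gives PA at -147.40° from the x-axis; with |PA| = 28.4, A = (-15.377, -31.625). Then |BA| = |A − B| = 35.166.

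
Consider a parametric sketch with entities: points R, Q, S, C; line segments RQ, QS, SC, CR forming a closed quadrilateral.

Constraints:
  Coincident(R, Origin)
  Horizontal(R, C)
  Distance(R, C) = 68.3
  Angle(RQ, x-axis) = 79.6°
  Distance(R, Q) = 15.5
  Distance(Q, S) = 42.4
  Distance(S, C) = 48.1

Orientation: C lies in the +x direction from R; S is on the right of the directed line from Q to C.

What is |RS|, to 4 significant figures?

32.56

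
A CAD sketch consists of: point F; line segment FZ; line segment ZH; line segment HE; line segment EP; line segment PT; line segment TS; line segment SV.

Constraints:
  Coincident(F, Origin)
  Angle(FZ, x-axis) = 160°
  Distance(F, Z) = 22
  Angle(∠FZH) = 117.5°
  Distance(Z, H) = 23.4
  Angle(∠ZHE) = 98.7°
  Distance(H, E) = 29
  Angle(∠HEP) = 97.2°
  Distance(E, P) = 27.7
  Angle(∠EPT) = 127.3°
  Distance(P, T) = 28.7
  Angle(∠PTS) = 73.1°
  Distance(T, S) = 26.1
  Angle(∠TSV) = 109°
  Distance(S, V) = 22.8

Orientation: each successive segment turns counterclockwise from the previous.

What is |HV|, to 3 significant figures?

17.5

F is at the origin; FZ runs at 160.0° with length 22.0, so Z = (-20.7, 7.52). ∠FZH = 117.5° gives ZH at -138° from the x-axis; with |ZH| = 23.4, H = (-37.9, -8.28). ∠ZHE = 98.7° gives HE at -56.2° from the x-axis; with |HE| = 29.0, E = (-21.8, -32.4). ∠HEP = 97.2° gives EP at 26.6° from the x-axis; with |EP| = 27.7, P = (2.98, -20.0). ∠EPT = 127.3° gives PT at 79.3° from the x-axis; with |PT| = 28.7, T = (8.30, 8.22). ∠PTS = 73.1° gives TS at -174° from the x-axis; with |TS| = 26.1, S = (-17.6, 5.40). ∠TSV = 109.0° gives SV at -103° from the x-axis; with |SV| = 22.8, V = (-22.7, -16.8). Then |HV| = |V − H| = 17.5.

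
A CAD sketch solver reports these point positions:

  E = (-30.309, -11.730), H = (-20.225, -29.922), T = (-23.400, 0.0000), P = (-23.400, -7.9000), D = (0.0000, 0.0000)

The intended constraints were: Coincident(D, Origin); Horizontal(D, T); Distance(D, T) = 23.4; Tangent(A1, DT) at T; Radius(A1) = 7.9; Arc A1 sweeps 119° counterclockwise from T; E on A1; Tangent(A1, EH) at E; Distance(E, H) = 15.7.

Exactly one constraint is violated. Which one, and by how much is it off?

Distance(E, H) = 15.7 — off by 5.10.

D = (0.00, 0.00) ✓; D.y = 0.00, T.y = 0.00 ✓; |DT| = 23.40 ✓; ∠(PT, TD) = 90.00° ✓; |PT| = 7.900 ✓; bearing(P→E) − bearing(P→T) = 119.0° ✓; |PE| = 7.900 ✓; ∠(PE, EH) = 90.00° ✓; |EH| = 20.80 ✗.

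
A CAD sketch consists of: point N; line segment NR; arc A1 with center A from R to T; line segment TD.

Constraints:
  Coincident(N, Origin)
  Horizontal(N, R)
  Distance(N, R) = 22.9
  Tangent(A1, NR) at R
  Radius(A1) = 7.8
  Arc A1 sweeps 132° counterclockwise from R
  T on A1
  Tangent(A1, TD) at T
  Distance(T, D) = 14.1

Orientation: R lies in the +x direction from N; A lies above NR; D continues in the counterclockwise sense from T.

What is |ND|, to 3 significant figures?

30.4

N is at the origin; N and R share the same y with |NR| = 22.9 and R on the +x side, so R = (22.9, 0.00). A1 meets NR tangentially, so AR is at right angles to NR, so A = R + (0, 7.8) = (22.9, 7.80). On A1, R sits at bearing -90° from A; a 132° counterclockwise sweep puts T at bearing 42°, so T = A + 7.8·(cos 42°, sin 42°) = (28.7, 13.0). Since A1 is tangent to TD there, AT ⟂ TD, so TD runs along (−sin 42°, cos 42°); with |TD| = 14.1, D = (19.3, 23.5). Then |ND| = |D − N| = 30.4.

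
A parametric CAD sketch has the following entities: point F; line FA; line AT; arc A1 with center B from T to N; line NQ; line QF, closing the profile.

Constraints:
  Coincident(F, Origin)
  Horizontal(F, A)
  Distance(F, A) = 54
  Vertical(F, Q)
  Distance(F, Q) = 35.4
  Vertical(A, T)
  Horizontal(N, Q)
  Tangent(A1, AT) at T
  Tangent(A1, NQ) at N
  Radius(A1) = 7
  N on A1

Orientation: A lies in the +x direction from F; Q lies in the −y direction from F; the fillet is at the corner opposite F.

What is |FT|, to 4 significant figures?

61.01

F is at the origin; FA is horizontal with |FA| = 54.0 and A on the +x side, so A = (54.00, 0.000). FQ is vertical with |FQ| = 35.4 and Q on the −y side, so Q = (0.000, -35.40). The virtual corner opposite F is at (54.00, -35.40). Since A1 is tangent to AT there, BT ⟂ AT and since A1 is tangent to NQ there, BN ⟂ NQ, with radius 7.0, so the center B sits 7.0 in from both sides at B = (47.00, -28.40). That places the tangent points at T = (54.00, -28.40) on AT and N = (47.00, -35.40) on NQ. Then |FT| = |T − F| = 61.01.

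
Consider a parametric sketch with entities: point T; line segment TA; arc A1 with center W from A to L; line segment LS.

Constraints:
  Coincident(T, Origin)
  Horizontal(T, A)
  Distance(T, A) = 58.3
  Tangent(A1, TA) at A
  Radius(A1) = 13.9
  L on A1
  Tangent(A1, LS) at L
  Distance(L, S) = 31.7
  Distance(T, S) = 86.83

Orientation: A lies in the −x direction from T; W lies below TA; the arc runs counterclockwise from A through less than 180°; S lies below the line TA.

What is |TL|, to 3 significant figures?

73.3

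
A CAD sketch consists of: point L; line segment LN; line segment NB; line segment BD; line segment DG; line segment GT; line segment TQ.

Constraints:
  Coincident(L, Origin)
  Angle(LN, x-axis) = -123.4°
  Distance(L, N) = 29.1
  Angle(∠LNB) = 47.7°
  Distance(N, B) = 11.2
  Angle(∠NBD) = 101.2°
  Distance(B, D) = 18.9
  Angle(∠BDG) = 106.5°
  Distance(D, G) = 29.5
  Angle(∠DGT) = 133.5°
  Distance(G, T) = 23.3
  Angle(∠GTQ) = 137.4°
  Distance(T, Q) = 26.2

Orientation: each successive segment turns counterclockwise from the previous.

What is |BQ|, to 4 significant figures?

57.07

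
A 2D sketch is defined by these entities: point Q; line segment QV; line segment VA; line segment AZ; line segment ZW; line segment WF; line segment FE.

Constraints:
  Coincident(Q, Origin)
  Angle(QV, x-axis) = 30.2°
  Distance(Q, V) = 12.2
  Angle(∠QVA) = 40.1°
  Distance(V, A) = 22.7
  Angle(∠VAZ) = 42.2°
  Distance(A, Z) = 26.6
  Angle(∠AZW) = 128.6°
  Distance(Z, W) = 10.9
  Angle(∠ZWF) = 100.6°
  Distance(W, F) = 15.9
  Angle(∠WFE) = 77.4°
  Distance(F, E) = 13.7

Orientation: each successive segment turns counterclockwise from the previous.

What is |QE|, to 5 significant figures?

6.4071

Q is at the origin; QV runs at 30.2° with length 12.2, so V = (10.544, 6.1368). ∠QVA = 40.1° gives VA at 170.10° from the x-axis; with |VA| = 22.7, A = (-11.818, 10.040). ∠VAZ = 42.2° gives AZ at -52.100° from the x-axis; with |AZ| = 26.6, Z = (4.5222, -10.950). ∠AZW = 128.6° gives ZW at -0.70000° from the x-axis; with |ZW| = 10.9, W = (15.421, -11.083). ∠ZWF = 100.6° gives WF at 78.700° from the x-axis; with |WF| = 15.9, F = (18.537, 4.5086). ∠WFE = 77.4° gives FE at -178.70° from the x-axis; with |FE| = 13.7, E = (4.8404, 4.1978). Then |QE| = |E − Q| = 6.4071.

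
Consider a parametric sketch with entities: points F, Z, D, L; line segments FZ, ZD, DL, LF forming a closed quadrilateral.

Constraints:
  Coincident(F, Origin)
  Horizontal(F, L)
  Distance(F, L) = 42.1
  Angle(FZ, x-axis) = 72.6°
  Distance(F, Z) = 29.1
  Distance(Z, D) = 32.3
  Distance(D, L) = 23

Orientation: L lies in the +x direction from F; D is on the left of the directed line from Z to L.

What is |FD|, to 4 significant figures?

46.68

Checks: |FL| = 42.10 ✓; |FZ| = 29.10 ✓; |ZD| = 32.30 ✓; |DL| = 23.00 ✓.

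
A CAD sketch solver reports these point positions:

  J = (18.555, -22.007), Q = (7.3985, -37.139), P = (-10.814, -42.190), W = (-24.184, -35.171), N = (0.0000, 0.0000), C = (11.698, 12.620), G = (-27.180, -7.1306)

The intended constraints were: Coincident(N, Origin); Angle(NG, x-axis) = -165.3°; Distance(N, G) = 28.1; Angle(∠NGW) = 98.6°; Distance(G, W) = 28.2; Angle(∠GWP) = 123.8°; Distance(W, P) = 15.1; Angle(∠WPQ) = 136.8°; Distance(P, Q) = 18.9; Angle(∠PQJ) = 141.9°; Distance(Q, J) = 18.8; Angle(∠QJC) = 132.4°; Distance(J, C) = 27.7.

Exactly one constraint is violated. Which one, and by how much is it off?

Distance(J, C) = 27.7 — off by 7.60.

N = (0.00, 0.00) ✓; NG at -165.3° ✓; |NG| = 28.10 ✓; ∠NGW = 98.60° ✓; |GW| = 28.20 ✓; ∠GWP = 123.8° ✓; |WP| = 15.10 ✓; ∠WPQ = 136.8° ✓; |PQ| = 18.90 ✓; ∠PQJ = 141.9° ✓; |QJ| = 18.80 ✓; ∠QJC = 132.4° ✓; |JC| = 35.30 ✗.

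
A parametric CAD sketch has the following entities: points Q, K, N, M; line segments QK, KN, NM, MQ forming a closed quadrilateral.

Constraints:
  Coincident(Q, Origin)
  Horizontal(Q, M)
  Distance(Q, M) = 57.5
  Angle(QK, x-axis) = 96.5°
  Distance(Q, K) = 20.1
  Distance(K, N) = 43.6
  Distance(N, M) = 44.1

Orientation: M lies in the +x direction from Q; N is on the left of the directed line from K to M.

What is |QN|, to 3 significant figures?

53.7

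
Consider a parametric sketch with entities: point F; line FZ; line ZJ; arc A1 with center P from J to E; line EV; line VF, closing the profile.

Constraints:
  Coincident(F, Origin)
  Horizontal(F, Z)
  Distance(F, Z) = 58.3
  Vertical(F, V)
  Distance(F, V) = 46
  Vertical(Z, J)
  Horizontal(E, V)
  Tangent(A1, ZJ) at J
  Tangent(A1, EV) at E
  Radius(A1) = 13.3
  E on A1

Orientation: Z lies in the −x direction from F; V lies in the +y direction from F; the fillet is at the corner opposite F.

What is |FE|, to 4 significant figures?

64.35

F is at the origin; F and Z share the same y with |FZ| = 58.3 and Z on the −x side, so Z = (-58.30, 0.000). FV is vertical with |FV| = 46.0 and V on the +y side, so V = (0.000, 46.00). The virtual corner opposite F is at (-58.30, 46.00). Since A1 is tangent to ZJ there, PJ ⟂ ZJ and A1 meets EV tangentially, so PE is at right angles to EV, with radius 13.3, so the center P sits 13.3 in from both sides at P = (-45.00, 32.70). That places the tangent points at J = (-58.30, 32.70) on ZJ and E = (-45.00, 46.00) on EV. Then |FE| = |E − F| = 64.35.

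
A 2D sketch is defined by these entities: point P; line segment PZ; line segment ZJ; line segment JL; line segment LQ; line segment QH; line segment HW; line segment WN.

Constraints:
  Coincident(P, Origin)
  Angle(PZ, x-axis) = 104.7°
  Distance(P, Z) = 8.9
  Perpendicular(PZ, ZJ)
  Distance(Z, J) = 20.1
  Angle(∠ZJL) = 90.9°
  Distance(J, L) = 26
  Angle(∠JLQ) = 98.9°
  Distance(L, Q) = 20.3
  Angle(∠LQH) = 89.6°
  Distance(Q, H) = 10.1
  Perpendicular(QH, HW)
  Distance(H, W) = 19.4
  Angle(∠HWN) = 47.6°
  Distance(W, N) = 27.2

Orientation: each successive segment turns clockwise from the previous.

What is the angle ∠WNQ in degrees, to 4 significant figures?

48.45°

P is at the origin; PZ runs at 104.7° with length 8.9, so Z = (-2.258, 8.609). PZ ⟂ ZJ, so ZJ runs at 14.70°; with |ZJ| = 20.1, J = (17.18, 13.71). ∠ZJL = 90.9° gives JL at -74.40° from the x-axis; with |JL| = 26.0, L = (24.18, -11.33). ∠JLQ = 98.9° gives LQ at -155.5° from the x-axis; with |LQ| = 20.3, Q = (5.703, -19.75). ∠LQH = 89.6° gives QH at 114.1° from the x-axis; with |QH| = 10.1, H = (1.579, -10.53). QH is perpendicular to HW, so HW runs at 24.10°; with |HW| = 19.4, W = (19.29, -2.610). ∠HWN = 47.6° gives WN at -108.3° from the x-axis; with |WN| = 27.2, N = (10.75, -28.43). Then cos ∠WNQ = NW·NQ / (|NW||NQ|), giving 48.45°.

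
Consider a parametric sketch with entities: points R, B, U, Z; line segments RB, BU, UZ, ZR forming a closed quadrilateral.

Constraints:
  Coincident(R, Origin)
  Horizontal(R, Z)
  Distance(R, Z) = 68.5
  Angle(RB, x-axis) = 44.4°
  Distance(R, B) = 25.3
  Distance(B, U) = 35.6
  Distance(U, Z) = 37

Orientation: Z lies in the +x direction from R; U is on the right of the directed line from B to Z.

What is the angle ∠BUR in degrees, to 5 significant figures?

40.726°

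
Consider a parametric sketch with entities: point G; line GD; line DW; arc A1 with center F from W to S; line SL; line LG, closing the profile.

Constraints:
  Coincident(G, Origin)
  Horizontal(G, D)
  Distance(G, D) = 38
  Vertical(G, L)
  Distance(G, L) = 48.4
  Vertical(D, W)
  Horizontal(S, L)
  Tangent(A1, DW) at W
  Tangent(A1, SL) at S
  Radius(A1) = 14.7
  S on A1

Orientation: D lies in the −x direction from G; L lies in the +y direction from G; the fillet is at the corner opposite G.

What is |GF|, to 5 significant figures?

40.970

GL is vertical with |GL| = 48.4 and L on the +y side, so L = (0.0000, 48.400). The virtual corner opposite G is at (-38.000, 48.400). Tangency of A1 to DW means the radius FW is perpendicular to DW and since A1 is tangent to SL there, FS ⟂ SL, with radius 14.7, so the center F sits 14.7 in from both sides at F = (-23.300, 33.700). Then |GF| = |F − G| = 40.970.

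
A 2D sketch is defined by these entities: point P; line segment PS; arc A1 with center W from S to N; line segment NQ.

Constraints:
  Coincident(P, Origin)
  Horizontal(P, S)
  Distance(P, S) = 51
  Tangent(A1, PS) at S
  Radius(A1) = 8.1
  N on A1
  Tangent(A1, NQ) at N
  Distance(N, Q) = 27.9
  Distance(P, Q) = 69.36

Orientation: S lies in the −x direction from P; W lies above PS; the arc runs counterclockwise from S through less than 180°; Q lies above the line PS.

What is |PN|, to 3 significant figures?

45.9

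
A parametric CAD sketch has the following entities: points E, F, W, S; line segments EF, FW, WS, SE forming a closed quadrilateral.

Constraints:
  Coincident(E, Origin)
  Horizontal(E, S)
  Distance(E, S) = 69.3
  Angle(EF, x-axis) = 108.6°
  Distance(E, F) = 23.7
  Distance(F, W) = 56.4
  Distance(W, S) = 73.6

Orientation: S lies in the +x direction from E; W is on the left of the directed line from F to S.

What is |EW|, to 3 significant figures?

70.6

Checks: |FW| = 56.40 ✓; |WS| = 73.60 ✓.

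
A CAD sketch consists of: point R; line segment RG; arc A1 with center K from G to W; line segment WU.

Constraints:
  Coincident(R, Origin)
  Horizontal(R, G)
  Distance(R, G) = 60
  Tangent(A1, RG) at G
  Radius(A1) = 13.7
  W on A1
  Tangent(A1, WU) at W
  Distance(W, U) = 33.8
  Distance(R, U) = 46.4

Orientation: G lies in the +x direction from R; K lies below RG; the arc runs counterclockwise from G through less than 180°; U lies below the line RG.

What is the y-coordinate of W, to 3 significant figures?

-6.41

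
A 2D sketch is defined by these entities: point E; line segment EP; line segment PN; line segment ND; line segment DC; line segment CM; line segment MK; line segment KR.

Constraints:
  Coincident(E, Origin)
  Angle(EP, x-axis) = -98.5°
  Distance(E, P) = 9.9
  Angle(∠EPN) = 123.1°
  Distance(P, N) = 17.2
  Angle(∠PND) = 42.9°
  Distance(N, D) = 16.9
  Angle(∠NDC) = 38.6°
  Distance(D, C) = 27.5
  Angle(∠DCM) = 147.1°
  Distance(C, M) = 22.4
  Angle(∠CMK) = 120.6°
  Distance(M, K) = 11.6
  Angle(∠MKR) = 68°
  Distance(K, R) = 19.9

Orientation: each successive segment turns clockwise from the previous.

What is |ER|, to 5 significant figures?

36.910

∠CMK = 120.6° gives MK at -166.20° from the x-axis; with |MK| = 11.6, K = (-20.748, -51.970). ∠MKR = 68.0° gives KR at 81.800° from the x-axis; with |KR| = 19.9, R = (-17.910, -32.274). Then |ER| = |R − E| = 36.910.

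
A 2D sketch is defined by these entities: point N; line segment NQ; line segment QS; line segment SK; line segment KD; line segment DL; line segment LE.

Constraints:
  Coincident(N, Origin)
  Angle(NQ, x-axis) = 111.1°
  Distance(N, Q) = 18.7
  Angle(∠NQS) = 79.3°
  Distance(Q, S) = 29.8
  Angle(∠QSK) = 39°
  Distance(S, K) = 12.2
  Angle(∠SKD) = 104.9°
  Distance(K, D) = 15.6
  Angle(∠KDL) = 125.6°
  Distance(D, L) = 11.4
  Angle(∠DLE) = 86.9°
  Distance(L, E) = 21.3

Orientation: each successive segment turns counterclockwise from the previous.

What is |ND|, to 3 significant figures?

20.3

N is at the origin; NQ runs at 111.1° with length 18.7, so Q = (-6.73, 17.4). ∠NQS = 79.3° gives QS at -148° from the x-axis; with |QS| = 29.8, S = (-32.1, 1.74). ∠QSK = 39.0° gives SK at -7.20° from the x-axis; with |SK| = 12.2, K = (-20.0, 0.214). ∠SKD = 104.9° gives KD at 67.9° from the x-axis; with |KD| = 15.6, D = (-14.1, 14.7). Then |ND| = |D − N| = 20.3.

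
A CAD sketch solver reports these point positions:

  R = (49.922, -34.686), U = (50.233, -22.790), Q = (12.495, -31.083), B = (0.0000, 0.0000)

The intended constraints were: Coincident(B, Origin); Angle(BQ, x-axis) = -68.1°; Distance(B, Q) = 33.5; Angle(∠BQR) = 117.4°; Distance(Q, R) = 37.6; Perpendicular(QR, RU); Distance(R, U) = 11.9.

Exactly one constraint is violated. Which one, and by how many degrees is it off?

Perpendicular(QR, RU) — off by 4.00°.

B = (0.00, 0.00) ✓; BQ at -68.10° ✓; |BQ| = 33.50 ✓; ∠BQR = 117.4° ✓; |QR| = 37.60 ✓; ∠(QR, RU) = 94.00° ✗; |RU| = 11.90 ✓.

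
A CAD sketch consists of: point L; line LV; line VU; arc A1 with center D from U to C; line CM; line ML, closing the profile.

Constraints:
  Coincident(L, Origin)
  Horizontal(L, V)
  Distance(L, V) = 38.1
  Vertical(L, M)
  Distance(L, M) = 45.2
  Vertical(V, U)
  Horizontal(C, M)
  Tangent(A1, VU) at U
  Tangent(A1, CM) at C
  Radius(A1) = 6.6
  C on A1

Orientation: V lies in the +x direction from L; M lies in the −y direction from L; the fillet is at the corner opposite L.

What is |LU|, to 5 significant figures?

54.236

The virtual corner opposite L is at (38.100, -45.200). Since A1 is tangent to VU there, DU ⟂ VU and tangency of A1 to CM means the radius DC is perpendicular to CM, with radius 6.6, so the center D sits 6.6 in from both sides at D = (31.500, -38.600). That places the tangent points at U = (38.100, -38.600) on VU and C = (31.500, -45.200) on CM. Then |LU| = |U − L| = 54.236.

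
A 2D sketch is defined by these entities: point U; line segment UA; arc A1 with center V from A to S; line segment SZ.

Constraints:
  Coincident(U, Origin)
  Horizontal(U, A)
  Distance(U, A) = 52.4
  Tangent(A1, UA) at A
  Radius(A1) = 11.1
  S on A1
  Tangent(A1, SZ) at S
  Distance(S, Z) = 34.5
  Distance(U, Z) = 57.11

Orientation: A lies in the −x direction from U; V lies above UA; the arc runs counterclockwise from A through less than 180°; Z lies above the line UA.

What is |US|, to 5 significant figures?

42.499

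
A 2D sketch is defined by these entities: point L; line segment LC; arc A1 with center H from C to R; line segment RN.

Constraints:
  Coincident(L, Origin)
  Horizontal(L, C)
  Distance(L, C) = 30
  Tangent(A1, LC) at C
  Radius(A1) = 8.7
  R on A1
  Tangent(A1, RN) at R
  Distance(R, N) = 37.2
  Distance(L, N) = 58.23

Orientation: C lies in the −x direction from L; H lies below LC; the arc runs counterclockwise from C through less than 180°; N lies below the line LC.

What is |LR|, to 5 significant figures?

39.823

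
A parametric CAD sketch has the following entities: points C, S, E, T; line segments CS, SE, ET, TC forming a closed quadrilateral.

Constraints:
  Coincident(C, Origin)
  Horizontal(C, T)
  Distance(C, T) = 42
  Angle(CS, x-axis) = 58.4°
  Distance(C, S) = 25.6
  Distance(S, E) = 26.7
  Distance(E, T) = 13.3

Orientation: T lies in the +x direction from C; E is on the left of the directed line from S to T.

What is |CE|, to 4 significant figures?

40.65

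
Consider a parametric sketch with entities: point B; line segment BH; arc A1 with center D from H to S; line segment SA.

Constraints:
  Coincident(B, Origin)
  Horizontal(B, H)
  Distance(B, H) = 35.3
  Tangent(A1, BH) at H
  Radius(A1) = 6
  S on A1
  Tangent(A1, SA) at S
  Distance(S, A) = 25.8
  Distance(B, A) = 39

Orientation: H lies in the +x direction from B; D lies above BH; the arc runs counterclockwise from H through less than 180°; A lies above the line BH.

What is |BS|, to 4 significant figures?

41.23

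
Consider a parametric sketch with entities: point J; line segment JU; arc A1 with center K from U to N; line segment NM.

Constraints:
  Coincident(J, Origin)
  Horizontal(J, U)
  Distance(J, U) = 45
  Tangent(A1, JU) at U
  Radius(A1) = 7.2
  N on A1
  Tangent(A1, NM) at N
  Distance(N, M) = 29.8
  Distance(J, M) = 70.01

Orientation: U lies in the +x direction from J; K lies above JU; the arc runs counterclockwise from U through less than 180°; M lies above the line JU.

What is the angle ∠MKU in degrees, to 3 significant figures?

147°

J is at the origin; JU is horizontal with |JU| = 45.0 and U on the +x side, so U = (45.0, 0.00). Since A1 is tangent to JU there, KU ⟂ JU, so K = U + (0, 7.2) = (45.0, 7.20). Since KN ⟂ NM (tangency), |KM| = √(7.2² + 29.8²) = 30.7 regardless of where N sits on A1. So M lies on both circle(J, 70.01) and circle(K, 30.7); the above-JU intersection is M = (61.8, 32.8). N is the foot of the tangent from M: N = (51.8, 4.77).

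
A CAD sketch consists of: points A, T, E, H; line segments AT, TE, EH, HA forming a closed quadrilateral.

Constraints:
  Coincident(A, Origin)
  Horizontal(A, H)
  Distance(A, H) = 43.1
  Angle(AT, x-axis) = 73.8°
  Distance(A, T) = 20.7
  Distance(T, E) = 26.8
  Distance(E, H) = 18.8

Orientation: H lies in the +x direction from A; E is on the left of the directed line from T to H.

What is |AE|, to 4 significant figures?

35.64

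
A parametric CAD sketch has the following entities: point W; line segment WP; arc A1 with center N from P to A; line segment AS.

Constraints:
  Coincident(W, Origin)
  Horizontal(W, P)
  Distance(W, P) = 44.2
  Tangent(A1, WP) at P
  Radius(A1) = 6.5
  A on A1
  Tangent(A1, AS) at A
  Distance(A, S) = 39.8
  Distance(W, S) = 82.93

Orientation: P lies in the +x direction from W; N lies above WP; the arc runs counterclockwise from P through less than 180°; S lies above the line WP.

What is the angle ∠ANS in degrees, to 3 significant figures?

80.7°

W is at the origin; WP is horizontal with |WP| = 44.2 and P on the +x side, so P = (44.2, 0.00). The tangent condition forces NP to be normal to WP, so N = P + (0, 6.5) = (44.2, 6.50). Since NA ⟂ AS (tangency), |NS| = √(6.5² + 39.8²) = 40.3 regardless of where A sits on A1. So S lies on both circle(W, 82.93) and circle(N, 40.3); the above-WP intersection is S = (77.7, 28.9). A is the foot of the tangent from S: A = (48.6, 1.75).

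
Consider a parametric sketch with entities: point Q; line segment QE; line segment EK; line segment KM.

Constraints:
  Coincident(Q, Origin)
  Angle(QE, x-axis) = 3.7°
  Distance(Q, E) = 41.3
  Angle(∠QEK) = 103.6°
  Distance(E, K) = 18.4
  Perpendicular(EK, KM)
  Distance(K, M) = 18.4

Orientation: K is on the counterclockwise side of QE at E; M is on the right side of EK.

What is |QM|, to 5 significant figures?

64.942

∠QEK = 103.6°, so EK runs at 3.7° + (180° − 103.6°) = 80.100° from the x-axis; with |EK| = 18.4, K = E + 18.4·(cos 80.100°, sin 80.100°) = (44.377, 20.791). The perpendicularity gives KM at right angles to EK; with |KM| = 18.4 on the right of EK, M = K + 18.4·(0.98511, -0.17193) = (62.503, 17.628). Then |QM| = |M − Q| = 64.942.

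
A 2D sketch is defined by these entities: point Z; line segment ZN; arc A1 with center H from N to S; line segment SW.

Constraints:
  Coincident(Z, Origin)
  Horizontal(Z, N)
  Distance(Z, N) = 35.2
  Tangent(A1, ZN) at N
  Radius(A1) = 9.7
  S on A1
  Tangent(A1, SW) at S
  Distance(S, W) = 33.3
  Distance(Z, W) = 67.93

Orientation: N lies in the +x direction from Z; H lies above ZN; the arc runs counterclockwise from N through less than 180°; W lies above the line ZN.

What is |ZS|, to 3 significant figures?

44.5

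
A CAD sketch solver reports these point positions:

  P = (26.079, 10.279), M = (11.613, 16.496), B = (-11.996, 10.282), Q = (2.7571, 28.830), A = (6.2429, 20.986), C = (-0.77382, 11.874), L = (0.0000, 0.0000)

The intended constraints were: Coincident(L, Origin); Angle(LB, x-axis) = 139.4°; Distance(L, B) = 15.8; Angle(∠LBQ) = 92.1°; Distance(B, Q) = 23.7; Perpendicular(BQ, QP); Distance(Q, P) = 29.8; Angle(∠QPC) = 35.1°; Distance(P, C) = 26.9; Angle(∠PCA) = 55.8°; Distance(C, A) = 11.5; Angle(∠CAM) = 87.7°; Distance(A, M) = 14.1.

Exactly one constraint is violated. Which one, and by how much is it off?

Distance(A, M) = 14.1 — off by 7.10.

L = (0.00, 0.00) ✓; LB at 139.4° ✓; |LB| = 15.80 ✓; ∠LBQ = 92.10° ✓; |BQ| = 23.70 ✓; ∠(BQ, QP) = 90.00° ✓; |QP| = 29.80 ✓; ∠QPC = 35.10° ✓; |PC| = 26.90 ✓; ∠PCA = 55.80° ✓; |CA| = 11.50 ✓; ∠CAM = 87.70° ✓; |AM| = 7.000 ✗.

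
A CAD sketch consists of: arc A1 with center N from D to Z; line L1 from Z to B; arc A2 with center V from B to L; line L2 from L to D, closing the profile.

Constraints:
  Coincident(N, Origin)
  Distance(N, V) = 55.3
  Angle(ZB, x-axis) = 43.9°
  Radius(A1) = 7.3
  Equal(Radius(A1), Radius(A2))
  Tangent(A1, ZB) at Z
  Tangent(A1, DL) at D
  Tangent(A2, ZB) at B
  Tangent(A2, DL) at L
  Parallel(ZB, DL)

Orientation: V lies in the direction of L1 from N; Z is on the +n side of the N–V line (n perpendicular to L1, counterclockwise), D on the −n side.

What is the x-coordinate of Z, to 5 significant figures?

-5.0618

The slot axis is L1's direction at 43.9°, so u = (cos 43.9°, sin 43.9°) = (0.72055, 0.69340) and n = (−sin 43.9°, cos 43.9°) = (-0.69340, 0.72055). N is at the origin and V lies 55.3 along u from N, so V = 55.3·u = (39.846, 38.345). Tangency of A1 to both parallel lines with radius 7.3 puts Z and D at N ± 7.3·n: Z = (-5.0618, 5.2600), D = (5.0618, -5.2600). So Z.x = -5.0618.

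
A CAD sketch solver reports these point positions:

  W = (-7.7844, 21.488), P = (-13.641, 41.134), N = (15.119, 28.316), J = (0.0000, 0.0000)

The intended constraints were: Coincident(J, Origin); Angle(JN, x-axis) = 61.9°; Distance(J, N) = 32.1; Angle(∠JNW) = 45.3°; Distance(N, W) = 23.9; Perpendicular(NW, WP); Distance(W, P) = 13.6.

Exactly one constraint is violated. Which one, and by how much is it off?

Distance(W, P) = 13.6 — off by 6.90.

J = (0.00, 0.00) ✓; JN at 61.90° ✓; |JN| = 32.10 ✓; ∠JNW = 45.30° ✓; |NW| = 23.90 ✓; ∠(NW, WP) = 90.00° ✓; |WP| = 20.50 ✗.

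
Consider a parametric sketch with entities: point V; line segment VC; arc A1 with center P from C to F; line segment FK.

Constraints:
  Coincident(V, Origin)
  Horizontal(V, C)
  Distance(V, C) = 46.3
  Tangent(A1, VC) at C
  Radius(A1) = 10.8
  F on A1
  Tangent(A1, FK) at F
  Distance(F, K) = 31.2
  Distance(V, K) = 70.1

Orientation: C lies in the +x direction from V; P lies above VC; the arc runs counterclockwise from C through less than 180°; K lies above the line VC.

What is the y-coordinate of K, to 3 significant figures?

42.4

V is at the origin; V and C share the same y with |VC| = 46.3 and C on the +x side, so C = (46.3, 0.00). Tangency of A1 to VC means the radius PC is perpendicular to VC, so P = C + (0, 10.8) = (46.3, 10.8). Since PF ⟂ FK (tangency), |PK| = √(10.8² + 31.2²) = 33.0 regardless of where F sits on A1. So K lies on both circle(V, 70.1) and circle(P, 33.0); the above-VC intersection is K = (55.8, 42.4). F is the foot of the tangent from K: F = (57.1, 11.2).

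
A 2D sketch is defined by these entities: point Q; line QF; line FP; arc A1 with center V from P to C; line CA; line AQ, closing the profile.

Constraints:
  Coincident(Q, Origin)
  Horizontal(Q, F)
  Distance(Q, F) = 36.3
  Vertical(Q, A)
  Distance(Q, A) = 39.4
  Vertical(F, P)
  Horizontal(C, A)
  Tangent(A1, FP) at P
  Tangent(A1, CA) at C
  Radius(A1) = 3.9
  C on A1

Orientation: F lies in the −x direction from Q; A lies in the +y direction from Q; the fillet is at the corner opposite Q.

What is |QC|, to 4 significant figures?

51.01

Q is at the origin; Q and F share the same y with |QF| = 36.3 and F on the −x side, so F = (-36.30, 0.000). QA is vertical with |QA| = 39.4 and A on the +y side, so A = (0.000, 39.40). The virtual corner opposite Q is at (-36.30, 39.40). A1 meets FP tangentially, so VP is at right angles to FP and tangency of A1 to CA means the radius VC is perpendicular to CA, with radius 3.9, so the center V sits 3.9 in from both sides at V = (-32.40, 35.50). That places the tangent points at P = (-36.30, 35.50) on FP and C = (-32.40, 39.40) on CA. Then |QC| = |C − Q| = 51.01.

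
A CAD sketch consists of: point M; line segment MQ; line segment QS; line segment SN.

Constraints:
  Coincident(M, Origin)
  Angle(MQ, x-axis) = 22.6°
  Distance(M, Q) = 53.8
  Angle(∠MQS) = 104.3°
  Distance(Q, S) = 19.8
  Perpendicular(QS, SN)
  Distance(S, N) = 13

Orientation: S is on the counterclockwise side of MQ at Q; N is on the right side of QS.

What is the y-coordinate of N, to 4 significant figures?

42.14

M is at the origin; MQ runs at 22.6° with length 53.8, so Q = 53.8·(cos 22.6°, sin 22.6°) = (49.67, 20.68). ∠MQS = 104.3°, so QS runs at 22.6° + (180° − 104.3°) = 98.30° from the x-axis; with |QS| = 19.8, S = Q + 19.8·(cos 98.30°, sin 98.30°) = (46.81, 40.27). QS is perpendicular to SN; with |SN| = 13.0 on the right of QS, N = S + 13.0·(0.9895, 0.1444) = (59.67, 42.14). So N.y = 42.14.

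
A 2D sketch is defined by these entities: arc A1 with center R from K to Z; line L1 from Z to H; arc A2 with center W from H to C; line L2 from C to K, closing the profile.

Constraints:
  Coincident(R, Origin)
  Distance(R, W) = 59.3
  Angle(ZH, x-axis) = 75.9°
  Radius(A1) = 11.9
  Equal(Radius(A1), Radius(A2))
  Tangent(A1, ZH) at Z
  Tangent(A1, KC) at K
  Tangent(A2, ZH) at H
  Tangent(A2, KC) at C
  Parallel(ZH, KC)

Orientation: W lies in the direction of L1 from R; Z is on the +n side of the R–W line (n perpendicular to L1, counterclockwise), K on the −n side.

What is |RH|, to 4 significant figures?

60.48

The slot axis is L1's direction at 75.9°, so u = (cos 75.9°, sin 75.9°) = (0.2436, 0.9699) and n = (−sin 75.9°, cos 75.9°) = (-0.9699, 0.2436). R is at the origin and W lies 59.3 along u from R, so W = 59.3·u = (14.45, 57.51). Tangency of A1 to both parallel lines with radius 11.9 puts Z and K at R ± 11.9·n: Z = (-11.54, 2.899), K = (11.54, -2.899). Equal radii place H and C the same way about W: H = W + 11.9·n = (2.905, 60.41), C = W − 11.9·n = (25.99, 54.61). Then |RH| = |H − R| = 60.48.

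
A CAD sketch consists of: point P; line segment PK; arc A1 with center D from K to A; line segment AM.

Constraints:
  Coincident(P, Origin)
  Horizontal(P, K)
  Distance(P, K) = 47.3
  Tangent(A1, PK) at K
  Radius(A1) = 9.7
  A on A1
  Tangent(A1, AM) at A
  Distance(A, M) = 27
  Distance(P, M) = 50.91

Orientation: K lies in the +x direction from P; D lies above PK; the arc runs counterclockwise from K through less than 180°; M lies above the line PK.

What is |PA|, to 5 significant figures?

56.783

Checks: ∠(DK, KP) = 90.00° ✓; |DK| = 9.700 ✓; |DA| = 9.700 ✓; ∠(DA, AM) = 90.00° ✓; |AM| = 27.00 ✓; |PM| = 50.91 ✓.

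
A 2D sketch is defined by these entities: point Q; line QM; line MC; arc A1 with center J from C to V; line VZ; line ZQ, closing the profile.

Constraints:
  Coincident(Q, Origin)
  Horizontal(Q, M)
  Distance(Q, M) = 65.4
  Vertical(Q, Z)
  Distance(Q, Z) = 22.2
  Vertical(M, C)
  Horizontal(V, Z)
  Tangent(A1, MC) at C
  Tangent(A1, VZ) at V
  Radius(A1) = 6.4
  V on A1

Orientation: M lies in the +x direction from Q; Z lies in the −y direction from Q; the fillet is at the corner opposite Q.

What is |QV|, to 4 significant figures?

63.04

Q is at the origin; Q and M share the same y with |QM| = 65.4 and M on the +x side, so M = (65.40, 0.000). QZ is vertical with |QZ| = 22.2 and Z on the −y side, so Z = (0.000, -22.20). The virtual corner opposite Q is at (65.40, -22.20). The tangent condition forces JC to be normal to MC and A1 meets VZ tangentially, so JV is at right angles to VZ, with radius 6.4, so the center J sits 6.4 in from both sides at J = (59.00, -15.80). That places the tangent points at C = (65.40, -15.80) on MC and V = (59.00, -22.20) on VZ. Then |QV| = |V − Q| = 63.04.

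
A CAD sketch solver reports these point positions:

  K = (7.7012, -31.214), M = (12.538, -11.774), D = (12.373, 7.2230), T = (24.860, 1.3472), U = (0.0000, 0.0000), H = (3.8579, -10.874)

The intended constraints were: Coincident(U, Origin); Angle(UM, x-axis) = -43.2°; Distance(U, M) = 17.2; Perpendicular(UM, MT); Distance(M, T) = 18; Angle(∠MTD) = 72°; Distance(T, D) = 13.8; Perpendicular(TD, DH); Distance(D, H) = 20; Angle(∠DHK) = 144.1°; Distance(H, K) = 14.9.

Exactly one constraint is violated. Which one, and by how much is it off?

Distance(H, K) = 14.9 — off by 5.80.

U = (0.00, 0.00) ✓; UM at -43.20° ✓; |UM| = 17.20 ✓; ∠(UM, MT) = 90.00° ✓; |MT| = 18.00 ✓; ∠MTD = 72.00° ✓; |TD| = 13.80 ✓; ∠(TD, DH) = 90.00° ✓; |DH| = 20.00 ✓; ∠DHK = 144.1° ✓; |HK| = 20.70 ✗.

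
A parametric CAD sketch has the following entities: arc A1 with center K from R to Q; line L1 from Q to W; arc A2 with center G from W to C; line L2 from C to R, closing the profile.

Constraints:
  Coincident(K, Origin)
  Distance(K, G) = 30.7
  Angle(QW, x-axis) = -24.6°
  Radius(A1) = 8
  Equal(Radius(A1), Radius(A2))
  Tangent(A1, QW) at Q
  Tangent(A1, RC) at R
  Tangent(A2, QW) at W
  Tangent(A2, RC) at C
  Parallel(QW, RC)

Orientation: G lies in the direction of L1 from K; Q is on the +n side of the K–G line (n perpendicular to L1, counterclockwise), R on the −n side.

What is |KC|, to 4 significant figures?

31.73

The slot axis is L1's direction at -24.6°, so u = (cos -24.6°, sin -24.6°) = (0.9092, -0.4163) and n = (−sin -24.6°, cos -24.6°) = (0.4163, 0.9092). K is at the origin and G lies 30.7 along u from K, so G = 30.7·u = (27.91, -12.78). Tangency of A1 to both parallel lines with radius 8.0 puts Q and R at K ± 8.0·n: Q = (3.330, 7.274), R = (-3.330, -7.274). Equal radii place W and C the same way about G: W = G + 8.0·n = (31.24, -5.506), C = G − 8.0·n = (24.58, -20.05). Then |KC| = |C − K| = 31.73.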